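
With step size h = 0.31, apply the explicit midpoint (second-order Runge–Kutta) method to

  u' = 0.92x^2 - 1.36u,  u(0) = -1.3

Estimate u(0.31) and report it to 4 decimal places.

-0.8606

Midpoint: k1 = f(x_n, u_n); k2 = f(x_n + h/2, u_n + (h/2)·k1); u_{n+1} = u_n + h·k2.
x=0.000000, u=-1.300000:
  k1 = f(0.000000, -1.300000) = 1.768000
  k2 = f(0.155000, -1.025960) = 1.417409
  u ← -1.300000 + 0.31·1.417409 = -0.860603
u(0.31) ≈ -0.8606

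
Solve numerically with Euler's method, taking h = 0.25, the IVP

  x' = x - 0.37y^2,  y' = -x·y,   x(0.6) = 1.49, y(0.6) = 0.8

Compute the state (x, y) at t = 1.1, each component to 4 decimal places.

Euler on (x,y): x_{n+1} = x_n + h·x', y_{n+1} = y_n + h·y'.
0.600000: (1.490000, 0.800000); f=(1.253200, -1.192000) → (1.803300, 0.502000)
0.850000: (1.803300, 0.502000); f=(1.710059, -0.905257) → (2.230815, 0.275686)
(x(1.1), y(1.1)) ≈ (2.2308, 0.2757)

2.2308, 0.2757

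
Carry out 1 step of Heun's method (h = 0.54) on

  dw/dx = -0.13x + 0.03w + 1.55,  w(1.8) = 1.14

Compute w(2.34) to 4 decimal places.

1.8561

Heun: k1 = f(x_n, w_n); k2 = f(x_n + h, w_n + h·k1); w_{n+1} = w_n + (h/2)·(k1 + k2).
x=1.800000, w=1.140000:
  k1 = f(1.800000, 1.140000) = 1.350200
  k2 = f(2.340000, 1.869108) = 1.301873
  w ← 1.140000 + (0.54/2)·(1.350200 + 1.301873) = 1.856060
w(2.34) ≈ 1.8561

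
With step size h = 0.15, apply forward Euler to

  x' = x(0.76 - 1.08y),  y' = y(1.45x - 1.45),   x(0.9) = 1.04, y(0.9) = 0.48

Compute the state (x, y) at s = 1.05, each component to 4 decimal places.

1.0777, 0.4842

Euler on (x,y): x_{n+1} = x_n + h·x', y_{n+1} = y_n + h·y'.
0.900000: (1.040000, 0.480000); f=(0.251264, 0.027840) → (1.077690, 0.484176)
(x(1.05), y(1.05)) ≈ (1.0777, 0.4842)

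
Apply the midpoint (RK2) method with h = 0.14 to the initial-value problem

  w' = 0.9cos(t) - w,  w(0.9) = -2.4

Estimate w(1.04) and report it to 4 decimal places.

Midpoint: k1 = f(t_n, w_n); k2 = f(t_n + h/2, w_n + (h/2)·k1); w_{n+1} = w_n + h·k2.
t=0.900000, w=-2.400000:
  k1 = f(0.900000, -2.400000) = 2.959449
  k2 = f(0.970000, -2.192839) = 2.701608
  w ← -2.400000 + 0.14·2.701608 = -2.021775
w(1.04) ≈ -2.0218

-2.0218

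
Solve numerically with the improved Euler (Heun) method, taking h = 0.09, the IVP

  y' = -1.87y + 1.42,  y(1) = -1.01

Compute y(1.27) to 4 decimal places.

Heun: k1 = f(x_n, y_n); k2 = f(x_n + h, y_n + h·k1); y_{n+1} = y_n + (h/2)·(k1 + k2).
x=1.000000, y=-1.010000:
  k1 = f(1.000000, -1.010000) = 3.308700
  k2 = f(1.090000, -0.712217) = 2.751846
  y ← -1.010000 + (0.09/2)·(3.308700 + 2.751846) = -0.737275
x=1.090000, y=-0.737275:
  k1 = f(1.090000, -0.737275) = 2.798705
  k2 = f(1.180000, -0.485392) = 2.327683
  y ← -0.737275 + (0.09/2)·(2.798705 + 2.327683) = -0.506588
x=1.180000, y=-0.506588:
  k1 = f(1.180000, -0.506588) = 2.367320
  k2 = f(1.270000, -0.293529) = 1.968900
  y ← -0.506588 + (0.09/2)·(2.367320 + 1.968900) = -0.311458
y(1.27) ≈ -0.3115

-0.3115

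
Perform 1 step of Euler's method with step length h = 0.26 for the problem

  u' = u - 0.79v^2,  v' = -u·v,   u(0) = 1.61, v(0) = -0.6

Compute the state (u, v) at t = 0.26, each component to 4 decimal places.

Euler on (u,v): u_{n+1} = u_n + h·u', v_{n+1} = v_n + h·v'.
0.000000: (1.610000, -0.600000); f=(1.325600, 0.966000) → (1.954656, -0.348840)
(u(0.26), v(0.26)) ≈ (1.9547, -0.3488)

1.9547, -0.3488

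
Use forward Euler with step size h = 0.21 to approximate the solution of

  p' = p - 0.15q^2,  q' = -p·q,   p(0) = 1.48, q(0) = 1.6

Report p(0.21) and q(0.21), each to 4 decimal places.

Euler on (p,q): p_{n+1} = p_n + h·p', q_{n+1} = q_n + h·q'.
0.000000: (1.480000, 1.600000); f=(1.096000, -2.368000) → (1.710160, 1.102720)
(p(0.21), q(0.21)) ≈ (1.7102, 1.1027)

1.7102, 1.1027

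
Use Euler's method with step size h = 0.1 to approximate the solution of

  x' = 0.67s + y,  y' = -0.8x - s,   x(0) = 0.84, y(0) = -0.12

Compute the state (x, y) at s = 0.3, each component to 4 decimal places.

0.8030, -0.3487

Euler on (x,y): x_{n+1} = x_n + h·x', y_{n+1} = y_n + h·y'.
0.000000: (0.840000, -0.120000); f=(-0.120000, -0.672000) → (0.828000, -0.187200)
0.100000: (0.828000, -0.187200); f=(-0.120200, -0.762400) → (0.815980, -0.263440)
0.200000: (0.815980, -0.263440); f=(-0.129440, -0.852784) → (0.803036, -0.348718)
(x(0.3), y(0.3)) ≈ (0.8030, -0.3487)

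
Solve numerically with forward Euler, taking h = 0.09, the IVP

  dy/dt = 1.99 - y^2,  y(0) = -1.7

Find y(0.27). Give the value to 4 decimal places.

-2.0289

Euler: y_{n+1} = y_n + h·f(t_n, y_n).
t=0.000000, y=-1.700000: f=-0.900000 → y ← -1.700000 + 0.09·(-0.900000) = -1.781000
t=0.090000, y=-1.781000: f=-1.181961 → y ← -1.781000 + 0.09·(-1.181961) = -1.887376
t=0.180000, y=-1.887376: f=-1.572190 → y ← -1.887376 + 0.09·(-1.572190) = -2.028874
y(0.27) ≈ -2.0289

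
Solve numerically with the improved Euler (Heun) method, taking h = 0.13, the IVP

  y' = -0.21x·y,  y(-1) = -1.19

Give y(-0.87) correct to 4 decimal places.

Heun: k1 = f(x_n, y_n); k2 = f(x_n + h, y_n + h·k1); y_{n+1} = y_n + (h/2)·(k1 + k2).
x=-1.000000, y=-1.190000:
  k1 = f(-1.000000, -1.190000) = -0.249900
  k2 = f(-0.870000, -1.222487) = -0.223348
  y ← -1.190000 + (0.13/2)·(-0.249900 + (-0.223348)) = -1.220761
y(-0.87) ≈ -1.2208

-1.2208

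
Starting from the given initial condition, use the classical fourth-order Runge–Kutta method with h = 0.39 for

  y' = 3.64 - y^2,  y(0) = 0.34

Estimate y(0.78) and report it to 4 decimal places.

RK4: k1 = f(x_n, y_n); k2 = f(x_n + h/2, y_n + (h/2)·k1); k3 = f(x_n + h/2, y_n + (h/2)·k2); k4 = f(x_n + h, y_n + h·k3); y_{n+1} = y_n + (h/6)·(k1 + 2k2 + 2k3 + k4).
x=0.000000, y=0.340000:
  k1 = f(0.000000, 0.340000) = 3.524400
  k2 = f(0.195000, 1.027258) = 2.584741
  k3 = f(0.195000, 0.844024) = 2.927623
  k4 = f(0.390000, 1.481773) = 1.444349
  y ← 0.340000 + (0.39/6)·(k1 + 2k2 + 2k3 + k4) = 1.379576
x=0.390000, y=1.379576:
  k1 = f(0.390000, 1.379576) = 1.736770
  k2 = f(0.585000, 1.718246) = 0.687630
  k3 = f(0.585000, 1.513664) = 1.348822
  k4 = f(0.780000, 1.905616) = 0.008626
  y ← 1.379576 + (0.39/6)·(k1 + 2k2 + 2k3 + k4) = 1.757765
y(0.78) ≈ 1.7578

1.7578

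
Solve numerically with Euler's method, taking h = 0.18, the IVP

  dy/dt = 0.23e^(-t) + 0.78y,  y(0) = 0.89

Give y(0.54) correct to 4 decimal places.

1.4421

Euler: y_{n+1} = y_n + h·f(t_n, y_n).
t=0.000000, y=0.890000: f=0.924200 → y ← 0.890000 + 0.18·0.924200 = 1.056356
t=0.180000, y=1.056356: f=1.016070 → y ← 1.056356 + 0.18·1.016070 = 1.239249
t=0.360000, y=1.239249: f=1.127079 → y ← 1.239249 + 0.18·1.127079 = 1.442123
y(0.54) ≈ 1.4421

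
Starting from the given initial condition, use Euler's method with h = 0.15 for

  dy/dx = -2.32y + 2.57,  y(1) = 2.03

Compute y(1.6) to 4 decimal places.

1.2744

Euler: y_{n+1} = y_n + h·f(x_n, y_n).
x=1.000000, y=2.030000: f=-2.139600 → y ← 2.030000 + 0.15·(-2.139600) = 1.709060
x=1.150000, y=1.709060: f=-1.395019 → y ← 1.709060 + 0.15·(-1.395019) = 1.499807
x=1.300000, y=1.499807: f=-0.909553 → y ← 1.499807 + 0.15·(-0.909553) = 1.363374
x=1.450000, y=1.363374: f=-0.593028 → y ← 1.363374 + 0.15·(-0.593028) = 1.274420
y(1.6) ≈ 1.2744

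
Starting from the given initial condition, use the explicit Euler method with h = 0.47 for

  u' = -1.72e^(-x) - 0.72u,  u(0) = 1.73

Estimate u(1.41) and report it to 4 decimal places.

Euler: u_{n+1} = u_n + h·f(x_n, u_n).
x=0.000000, u=1.730000: f=-2.965600 → u ← 1.730000 + 0.47·(-2.965600) = 0.336168
x=0.470000, u=0.336168: f=-1.317045 → u ← 0.336168 + 0.47·(-1.317045) = -0.282843
x=0.940000, u=-0.282843: f=-0.468233 → u ← -0.282843 + 0.47·(-0.468233) = -0.502913
u(1.41) ≈ -0.5029

-0.5029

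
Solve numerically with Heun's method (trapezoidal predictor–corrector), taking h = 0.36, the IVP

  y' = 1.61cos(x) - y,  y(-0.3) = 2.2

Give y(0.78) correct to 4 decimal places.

Heun: k1 = f(x_n, y_n); k2 = f(x_n + h, y_n + h·k1); y_{n+1} = y_n + (h/2)·(k1 + k2).
x=-0.300000, y=2.200000:
  k1 = f(-0.300000, 2.200000) = -0.661908
  k2 = f(0.060000, 1.961713) = -0.354610
  y ← 2.200000 + (0.36/2)·(-0.661908 + (-0.354610)) = 2.017027
x=0.060000, y=2.017027:
  k1 = f(0.060000, 2.017027) = -0.409924
  k2 = f(0.420000, 1.869454) = -0.399381
  y ← 2.017027 + (0.36/2)·(-0.409924 + (-0.399381)) = 1.871352
x=0.420000, y=1.871352:
  k1 = f(0.420000, 1.871352) = -0.401279
  k2 = f(0.780000, 1.726892) = -0.582321
  y ← 1.871352 + (0.36/2)·(-0.401279 + (-0.582321)) = 1.694304
y(0.78) ≈ 1.6943

1.6943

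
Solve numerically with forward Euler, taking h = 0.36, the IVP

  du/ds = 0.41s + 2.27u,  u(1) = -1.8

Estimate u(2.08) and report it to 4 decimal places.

-9.6954

Euler: u_{n+1} = u_n + h·f(s_n, u_n).
s=1.000000, u=-1.800000: f=-3.676000 → u ← -1.800000 + 0.36·(-3.676000) = -3.123360
s=1.360000, u=-3.123360: f=-6.532427 → u ← -3.123360 + 0.36·(-6.532427) = -5.475034
s=1.720000, u=-5.475034: f=-11.723127 → u ← -5.475034 + 0.36·(-11.723127) = -9.695359
u(2.08) ≈ -9.6954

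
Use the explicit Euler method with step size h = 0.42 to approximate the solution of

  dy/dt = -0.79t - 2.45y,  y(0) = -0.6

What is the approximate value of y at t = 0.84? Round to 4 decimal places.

Euler: y_{n+1} = y_n + h·f(t_n, y_n).
t=0.000000, y=-0.600000: f=1.470000 → y ← -0.600000 + 0.42·1.470000 = 0.017400
t=0.420000, y=0.017400: f=-0.374430 → y ← 0.017400 + 0.42·(-0.374430) = -0.139861
y(0.84) ≈ -0.1399

-0.1399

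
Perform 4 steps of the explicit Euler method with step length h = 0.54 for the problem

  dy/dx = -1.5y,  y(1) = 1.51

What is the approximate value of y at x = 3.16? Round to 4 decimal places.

0.0020

Euler: y_{n+1} = y_n + h·f(x_n, y_n).
x=1.000000, y=1.510000: f=-2.265000 → y ← 1.510000 + 0.54·(-2.265000) = 0.286900
x=1.540000, y=0.286900: f=-0.430350 → y ← 0.286900 + 0.54·(-0.430350) = 0.054511
x=2.080000, y=0.054511: f=-0.081766 → y ← 0.054511 + 0.54·(-0.081766) = 0.010357
x=2.620000, y=0.010357: f=-0.015536 → y ← 0.010357 + 0.54·(-0.015536) = 0.001968
y(3.16) ≈ 0.0020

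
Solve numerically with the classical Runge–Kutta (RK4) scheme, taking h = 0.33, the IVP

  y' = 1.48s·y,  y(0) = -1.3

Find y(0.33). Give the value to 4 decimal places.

-1.4091

RK4: k1 = f(s_n, y_n); k2 = f(s_n + h/2, y_n + (h/2)·k1); k3 = f(s_n + h/2, y_n + (h/2)·k2); k4 = f(s_n + h, y_n + h·k3); y_{n+1} = y_n + (h/6)·(k1 + 2k2 + 2k3 + k4).
s=0.000000, y=-1.300000:
  k1 = f(0.000000, -1.300000) = 0.000000
  k2 = f(0.165000, -1.300000) = -0.317460
  k3 = f(0.165000, -1.352381) = -0.330251
  k4 = f(0.330000, -1.408983) = -0.688147
  y ← -1.300000 + (0.33/6)·(k1 + 2k2 + 2k3 + k4) = -1.409096
y(0.33) ≈ -1.4091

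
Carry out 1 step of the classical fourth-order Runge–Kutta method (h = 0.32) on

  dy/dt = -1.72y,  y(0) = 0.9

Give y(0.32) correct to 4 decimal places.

0.5194

RK4: k1 = f(t_n, y_n); k2 = f(t_n + h/2, y_n + (h/2)·k1); k3 = f(t_n + h/2, y_n + (h/2)·k2); k4 = f(t_n + h, y_n + h·k3); y_{n+1} = y_n + (h/6)·(k1 + 2k2 + 2k3 + k4).
t=0.000000, y=0.900000:
  k1 = f(0.000000, 0.900000) = -1.548000
  k2 = f(0.160000, 0.652320) = -1.121990
  k3 = f(0.160000, 0.720482) = -1.239228
  k4 = f(0.320000, 0.503447) = -0.865929
  y ← 0.900000 + (0.32/6)·(k1 + 2k2 + 2k3 + k4) = 0.519394
y(0.32) ≈ 0.5194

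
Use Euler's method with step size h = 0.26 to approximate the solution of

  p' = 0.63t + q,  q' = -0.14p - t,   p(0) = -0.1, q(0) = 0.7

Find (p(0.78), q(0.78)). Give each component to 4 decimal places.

0.5573, 0.4867

Euler on (p,q): p_{n+1} = p_n + h·p', q_{n+1} = q_n + h·q'.
0.000000: (-0.100000, 0.700000); f=(0.700000, 0.014000) → (0.082000, 0.703640)
0.260000: (0.082000, 0.703640); f=(0.867440, -0.271480) → (0.307534, 0.633055)
0.520000: (0.307534, 0.633055); f=(0.960655, -0.563055) → (0.557305, 0.486661)
(p(0.78), q(0.78)) ≈ (0.5573, 0.4867)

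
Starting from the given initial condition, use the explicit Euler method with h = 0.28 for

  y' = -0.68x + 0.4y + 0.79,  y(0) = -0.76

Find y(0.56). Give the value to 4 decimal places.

-0.5259

Euler: y_{n+1} = y_n + h·f(x_n, y_n).
x=0.000000, y=-0.760000: f=0.486000 → y ← -0.760000 + 0.28·0.486000 = -0.623920
x=0.280000, y=-0.623920: f=0.350032 → y ← -0.623920 + 0.28·0.350032 = -0.525911
y(0.56) ≈ -0.5259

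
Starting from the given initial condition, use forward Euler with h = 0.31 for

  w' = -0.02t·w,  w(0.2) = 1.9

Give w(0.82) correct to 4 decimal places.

1.8916

Euler: w_{n+1} = w_n + h·f(t_n, w_n).
t=0.200000, w=1.900000: f=-0.007600 → w ← 1.900000 + 0.31·(-0.007600) = 1.897644
t=0.510000, w=1.897644: f=-0.019356 → w ← 1.897644 + 0.31·(-0.019356) = 1.891644
w(0.82) ≈ 1.8916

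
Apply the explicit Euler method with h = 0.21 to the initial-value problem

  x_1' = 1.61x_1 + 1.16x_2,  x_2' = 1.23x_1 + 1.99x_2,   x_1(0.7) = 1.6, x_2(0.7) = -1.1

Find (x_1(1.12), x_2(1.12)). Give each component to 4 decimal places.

Euler on (x_1,x_2): x_1_{n+1} = x_1_n + h·x_1', x_2_{n+1} = x_2_n + h·x_2'.
0.700000: (1.600000, -1.100000); f=(1.300000, -0.221000) → (1.873000, -1.146410)
0.910000: (1.873000, -1.146410); f=(1.685694, 0.022434) → (2.226996, -1.141699)
(x_1(1.12), x_2(1.12)) ≈ (2.2270, -1.1417)

2.2270, -1.1417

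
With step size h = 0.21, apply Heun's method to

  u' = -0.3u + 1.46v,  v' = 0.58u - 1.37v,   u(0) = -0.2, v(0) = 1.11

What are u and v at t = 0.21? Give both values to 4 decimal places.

0.0891, 0.8372

Heun on (u,v): k1 = f(t_n, state_n); k2 = f(t_n + h, state_n + h·k1); state_{n+1} = state_n + (h/2)·(k1 + k2).
0.000000: (-0.200000, 1.110000)
  k1 = (1.680600, -1.636700)
  predictor → (0.152926, 0.766293)
  k2 = (1.072910, -0.961124)
  → (0.089119, 0.837228)
(u(0.21), v(0.21)) ≈ (0.0891, 0.8372)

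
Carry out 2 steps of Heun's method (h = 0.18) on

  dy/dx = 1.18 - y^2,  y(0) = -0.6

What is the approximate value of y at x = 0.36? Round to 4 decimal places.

Heun: k1 = f(x_n, y_n); k2 = f(x_n + h, y_n + h·k1); y_{n+1} = y_n + (h/2)·(k1 + k2).
x=0.000000, y=-0.600000:
  k1 = f(0.000000, -0.600000) = 0.820000
  k2 = f(0.180000, -0.452400) = 0.975334
  y ← -0.600000 + (0.18/2)·(0.820000 + 0.975334) = -0.438420
x=0.180000, y=-0.438420:
  k1 = f(0.180000, -0.438420) = 0.987788
  k2 = f(0.360000, -0.260618) = 1.112078
  y ← -0.438420 + (0.18/2)·(0.987788 + 1.112078) = -0.249432
y(0.36) ≈ -0.2494

-0.2494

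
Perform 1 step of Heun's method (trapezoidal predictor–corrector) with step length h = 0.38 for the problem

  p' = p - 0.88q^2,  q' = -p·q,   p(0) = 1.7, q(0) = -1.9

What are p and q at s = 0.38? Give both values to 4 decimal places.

1.5601, -1.1408

Heun on (p,q): k1 = f(s_n, state_n); k2 = f(s_n + h, state_n + h·k1); state_{n+1} = state_n + (h/2)·(k1 + k2).
0.000000: (1.700000, -1.900000)
  k1 = (-1.476800, 3.230000)
  predictor → (1.138816, -0.672600)
  k2 = (0.740712, 0.765968)
  → (1.560143, -1.140766)
(p(0.38), q(0.38)) ≈ (1.5601, -1.1408)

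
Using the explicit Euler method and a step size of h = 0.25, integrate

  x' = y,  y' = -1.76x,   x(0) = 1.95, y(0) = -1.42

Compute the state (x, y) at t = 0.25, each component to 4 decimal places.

Euler on (x,y): x_{n+1} = x_n + h·x', y_{n+1} = y_n + h·y'.
0.000000: (1.950000, -1.420000); f=(-1.420000, -3.432000) → (1.595000, -2.278000)
(x(0.25), y(0.25)) ≈ (1.5950, -2.2780)

1.5950, -2.2780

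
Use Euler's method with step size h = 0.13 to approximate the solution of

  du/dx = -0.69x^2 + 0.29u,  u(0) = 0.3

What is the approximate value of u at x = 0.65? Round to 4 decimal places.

Euler: u_{n+1} = u_n + h·f(x_n, u_n).
x=0.000000, u=0.300000: f=0.087000 → u ← 0.300000 + 0.13·0.087000 = 0.311310
x=0.130000, u=0.311310: f=0.078619 → u ← 0.311310 + 0.13·0.078619 = 0.321530
x=0.260000, u=0.321530: f=0.046600 → u ← 0.321530 + 0.13·0.046600 = 0.327588
x=0.390000, u=0.327588: f=-0.009948 → u ← 0.327588 + 0.13·(-0.009948) = 0.326295
x=0.520000, u=0.326295: f=-0.091950 → u ← 0.326295 + 0.13·(-0.091950) = 0.314342
u(0.65) ≈ 0.3143

0.3143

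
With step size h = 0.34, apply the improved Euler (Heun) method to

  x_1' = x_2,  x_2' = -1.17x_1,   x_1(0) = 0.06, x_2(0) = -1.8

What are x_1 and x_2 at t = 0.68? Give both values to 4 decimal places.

Heun on (x_1,x_2): k1 = f(t_n, state_n); k2 = f(t_n + h, state_n + h·k1); state_{n+1} = state_n + (h/2)·(k1 + k2).
0.000000: (0.060000, -1.800000)
  k1 = (-1.800000, -0.070200)
  predictor → (-0.552000, -1.823868)
  k2 = (-1.823868, 0.645840)
  → (-0.556058, -1.702141)
0.340000: (-0.556058, -1.702141)
  k1 = (-1.702141, 0.650587)
  predictor → (-1.134786, -1.480942)
  k2 = (-1.480942, 1.327699)
  → (-1.097182, -1.365833)
(x_1(0.68), x_2(0.68)) ≈ (-1.0972, -1.3658)

-1.0972, -1.3658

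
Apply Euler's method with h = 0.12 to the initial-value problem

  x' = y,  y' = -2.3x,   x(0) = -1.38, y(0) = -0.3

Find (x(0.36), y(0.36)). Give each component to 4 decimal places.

Euler on (x,y): x_{n+1} = x_n + h·x', y_{n+1} = y_n + h·y'.
0.000000: (-1.380000, -0.300000); f=(-0.300000, 3.174000) → (-1.416000, 0.080880)
0.120000: (-1.416000, 0.080880); f=(0.080880, 3.256800) → (-1.406294, 0.471696)
0.240000: (-1.406294, 0.471696); f=(0.471696, 3.234477) → (-1.349691, 0.859833)
(x(0.36), y(0.36)) ≈ (-1.3497, 0.8598)

-1.3497, 0.8598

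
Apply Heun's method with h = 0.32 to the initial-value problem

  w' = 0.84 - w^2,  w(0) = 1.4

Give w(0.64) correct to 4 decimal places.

1.0659

Heun: k1 = f(x_n, w_n); k2 = f(x_n + h, w_n + h·k1); w_{n+1} = w_n + (h/2)·(k1 + k2).
x=0.000000, w=1.400000:
  k1 = f(0.000000, 1.400000) = -1.120000
  k2 = f(0.320000, 1.041600) = -0.244931
  w ← 1.400000 + (0.32/2)·(-1.120000 + (-0.244931)) = 1.181611
x=0.320000, w=1.181611:
  k1 = f(0.320000, 1.181611) = -0.556205
  k2 = f(0.640000, 1.003626) = -0.167264
  w ← 1.181611 + (0.32/2)·(-0.556205 + (-0.167264)) = 1.065856
w(0.64) ≈ 1.0659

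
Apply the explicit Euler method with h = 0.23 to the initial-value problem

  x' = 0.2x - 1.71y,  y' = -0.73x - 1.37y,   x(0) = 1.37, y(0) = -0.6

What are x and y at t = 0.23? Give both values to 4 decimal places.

1.6690, -0.6410

Euler on (x,y): x_{n+1} = x_n + h·x', y_{n+1} = y_n + h·y'.
0.000000: (1.370000, -0.600000); f=(1.300000, -0.178100) → (1.669000, -0.640963)
(x(0.23), y(0.23)) ≈ (1.6690, -0.6410)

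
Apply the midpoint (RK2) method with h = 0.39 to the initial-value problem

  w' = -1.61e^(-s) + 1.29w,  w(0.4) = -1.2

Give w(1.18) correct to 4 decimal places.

Midpoint: k1 = f(s_n, w_n); k2 = f(s_n + h/2, w_n + (h/2)·k1); w_{n+1} = w_n + h·k2.
s=0.400000, w=-1.200000:
  k1 = f(0.400000, -1.200000) = -2.627215
  k2 = f(0.595000, -1.712307) = -3.096892
  w ← -1.200000 + 0.39·(-3.096892) = -2.407788
s=0.790000, w=-2.407788:
  k1 = f(0.790000, -2.407788) = -3.836736
  k2 = f(0.985000, -3.155951) = -4.672414
  w ← -2.407788 + 0.39·(-4.672414) = -4.230029
w(1.18) ≈ -4.2300

-4.2300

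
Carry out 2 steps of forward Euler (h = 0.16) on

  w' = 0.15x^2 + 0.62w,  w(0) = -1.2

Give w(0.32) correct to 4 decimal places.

Euler: w_{n+1} = w_n + h·f(x_n, w_n).
x=0.000000, w=-1.200000: f=-0.744000 → w ← -1.200000 + 0.16·(-0.744000) = -1.319040
x=0.160000, w=-1.319040: f=-0.813965 → w ← -1.319040 + 0.16·(-0.813965) = -1.449274
w(0.32) ≈ -1.4493

-1.4493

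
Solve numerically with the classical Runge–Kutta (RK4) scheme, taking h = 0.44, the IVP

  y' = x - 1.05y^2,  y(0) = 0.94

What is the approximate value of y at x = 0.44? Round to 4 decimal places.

RK4: k1 = f(x_n, y_n); k2 = f(x_n + h/2, y_n + (h/2)·k1); k3 = f(x_n + h/2, y_n + (h/2)·k2); k4 = f(x_n + h, y_n + h·k3); y_{n+1} = y_n + (h/6)·(k1 + 2k2 + 2k3 + k4).
x=0.000000, y=0.940000:
  k1 = f(0.000000, 0.940000) = -0.927780
  k2 = f(0.220000, 0.735888) = -0.348608
  k3 = f(0.220000, 0.863306) = -0.562562
  k4 = f(0.440000, 0.692473) = -0.063494
  y ← 0.940000 + (0.44/6)·(k1 + 2k2 + 2k3 + k4) = 0.733668
y(0.44) ≈ 0.7337

0.7337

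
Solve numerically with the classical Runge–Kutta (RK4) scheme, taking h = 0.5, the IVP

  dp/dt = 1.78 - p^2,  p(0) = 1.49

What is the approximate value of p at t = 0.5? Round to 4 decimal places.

1.3786

RK4: k1 = f(t_n, p_n); k2 = f(t_n + h/2, p_n + (h/2)·k1); k3 = f(t_n + h/2, p_n + (h/2)·k2); k4 = f(t_n + h, p_n + h·k3); p_{n+1} = p_n + (h/6)·(k1 + 2k2 + 2k3 + k4).
t=0.000000, p=1.490000:
  k1 = f(0.000000, 1.490000) = -0.440100
  k2 = f(0.250000, 1.379975) = -0.124331
  k3 = f(0.250000, 1.458917) = -0.348440
  k4 = f(0.500000, 1.315780) = 0.048722
  p ← 1.490000 + (0.5/6)·(k1 + 2k2 + 2k3 + k4) = 1.378590
p(0.5) ≈ 1.3786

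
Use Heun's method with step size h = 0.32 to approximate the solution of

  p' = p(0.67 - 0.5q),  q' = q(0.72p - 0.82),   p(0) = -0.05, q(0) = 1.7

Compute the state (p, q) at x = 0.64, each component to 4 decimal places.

-0.0507, 0.9917

Heun on (p,q): k1 = f(x_n, state_n); k2 = f(x_n + h, state_n + h·k1); state_{n+1} = state_n + (h/2)·(k1 + k2).
0.000000: (-0.050000, 1.700000)
  k1 = (0.009000, -1.455200)
  predictor → (-0.047120, 1.234336)
  k2 = (-0.002489, -1.054032)
  → (-0.048958, 1.298523)
0.320000: (-0.048958, 1.298523)
  k1 = (-0.001015, -1.110562)
  predictor → (-0.049283, 0.943143)
  k2 = (-0.009779, -0.806844)
  → (-0.050685, 0.991738)
(p(0.64), q(0.64)) ≈ (-0.0507, 0.9917)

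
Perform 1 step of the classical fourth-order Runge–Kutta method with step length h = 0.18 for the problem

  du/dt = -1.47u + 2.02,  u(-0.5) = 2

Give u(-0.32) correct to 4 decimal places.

RK4: k1 = f(t_n, u_n); k2 = f(t_n + h/2, u_n + (h/2)·k1); k3 = f(t_n + h/2, u_n + (h/2)·k2); k4 = f(t_n + h, u_n + h·k3); u_{n+1} = u_n + (h/6)·(k1 + 2k2 + 2k3 + k4).
t=-0.500000, u=2.000000:
  k1 = f(-0.500000, 2.000000) = -0.920000
  k2 = f(-0.410000, 1.917200) = -0.798284
  k3 = f(-0.410000, 1.928154) = -0.814387
  k4 = f(-0.320000, 1.853410) = -0.704513
  u ← 2.000000 + (0.18/6)·(k1 + 2k2 + 2k3 + k4) = 1.854504
u(-0.32) ≈ 1.8545

1.8545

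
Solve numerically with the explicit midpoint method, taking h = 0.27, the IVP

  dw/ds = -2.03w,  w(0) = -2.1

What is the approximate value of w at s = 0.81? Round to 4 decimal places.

-0.4584

Midpoint: k1 = f(s_n, w_n); k2 = f(s_n + h/2, w_n + (h/2)·k1); w_{n+1} = w_n + h·k2.
s=0.000000, w=-2.100000:
  k1 = f(0.000000, -2.100000) = 4.263000
  k2 = f(0.135000, -1.524495) = 3.094725
  w ← -2.100000 + 0.27·3.094725 = -1.264424
s=0.270000, w=-1.264424:
  k1 = f(0.270000, -1.264424) = 2.566781
  k2 = f(0.405000, -0.917909) = 1.863355
  w ← -1.264424 + 0.27·1.863355 = -0.761318
s=0.540000, w=-0.761318:
  k1 = f(0.540000, -0.761318) = 1.545476
  k2 = f(0.675000, -0.552679) = 1.121939
  w ← -0.761318 + 0.27·1.121939 = -0.458395
w(0.81) ≈ -0.4584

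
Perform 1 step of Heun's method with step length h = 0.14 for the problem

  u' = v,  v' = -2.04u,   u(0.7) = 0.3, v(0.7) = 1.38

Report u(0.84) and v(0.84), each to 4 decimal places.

Heun on (u,v): k1 = f(s_n, state_n); k2 = f(s_n + h, state_n + h·k1); state_{n+1} = state_n + (h/2)·(k1 + k2).
0.700000: (0.300000, 1.380000)
  k1 = (1.380000, -0.612000)
  predictor → (0.493200, 1.294320)
  k2 = (1.294320, -1.006128)
  → (0.487202, 1.266731)
(u(0.84), v(0.84)) ≈ (0.4872, 1.2667)

0.4872, 1.2667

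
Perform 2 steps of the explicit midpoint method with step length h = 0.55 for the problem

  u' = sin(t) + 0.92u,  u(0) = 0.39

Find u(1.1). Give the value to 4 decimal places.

Midpoint: k1 = f(t_n, u_n); k2 = f(t_n + h/2, u_n + (h/2)·k1); u_{n+1} = u_n + h·k2.
t=0.000000, u=0.390000:
  k1 = f(0.000000, 0.390000) = 0.358800
  k2 = f(0.275000, 0.488670) = 0.721123
  u ← 0.390000 + 0.55·0.721123 = 0.786618
t=0.550000, u=0.786618:
  k1 = f(0.550000, 0.786618) = 1.246376
  k2 = f(0.825000, 1.129371) = 1.773569
  u ← 0.786618 + 0.55·1.773569 = 1.762081
u(1.1) ≈ 1.7621

1.7621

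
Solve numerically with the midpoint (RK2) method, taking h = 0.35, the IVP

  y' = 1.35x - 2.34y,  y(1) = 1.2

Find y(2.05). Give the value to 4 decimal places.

1.0559

Midpoint: k1 = f(x_n, y_n); k2 = f(x_n + h/2, y_n + (h/2)·k1); y_{n+1} = y_n + h·k2.
x=1.000000, y=1.200000:
  k1 = f(1.000000, 1.200000) = -1.458000
  k2 = f(1.175000, 0.944850) = -0.624699
  y ← 1.200000 + 0.35·(-0.624699) = 0.981355
x=1.350000, y=0.981355:
  k1 = f(1.350000, 0.981355) = -0.473872
  k2 = f(1.525000, 0.898428) = -0.043571
  y ← 0.981355 + 0.35·(-0.043571) = 0.966105
x=1.700000, y=0.966105:
  k1 = f(1.700000, 0.966105) = 0.034313
  k2 = f(1.875000, 0.972110) = 0.256512
  y ← 0.966105 + 0.35·0.256512 = 1.055885
y(2.05) ≈ 1.0559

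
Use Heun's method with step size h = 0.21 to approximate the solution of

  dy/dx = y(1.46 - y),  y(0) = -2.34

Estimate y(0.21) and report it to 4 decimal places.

-5.7773

Heun: k1 = f(x_n, y_n); k2 = f(x_n + h, y_n + h·k1); y_{n+1} = y_n + (h/2)·(k1 + k2).
x=0.000000, y=-2.340000:
  k1 = f(0.000000, -2.340000) = -8.892000
  k2 = f(0.210000, -4.207320) = -23.844229
  y ← -2.340000 + (0.21/2)·(-8.892000 + (-23.844229)) = -5.777304
y(0.21) ≈ -5.7773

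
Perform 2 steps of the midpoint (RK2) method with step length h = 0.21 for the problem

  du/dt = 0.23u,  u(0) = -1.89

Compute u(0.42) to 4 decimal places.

Midpoint: k1 = f(t_n, u_n); k2 = f(t_n + h/2, u_n + (h/2)·k1); u_{n+1} = u_n + h·k2.
t=0.000000, u=-1.890000:
  k1 = f(0.000000, -1.890000) = -0.434700
  k2 = f(0.105000, -1.935643) = -0.445198
  u ← -1.890000 + 0.21·(-0.445198) = -1.983492
t=0.210000, u=-1.983492:
  k1 = f(0.210000, -1.983492) = -0.456203
  k2 = f(0.315000, -2.031393) = -0.467220
  u ← -1.983492 + 0.21·(-0.467220) = -2.081608
u(0.42) ≈ -2.0816

-2.0816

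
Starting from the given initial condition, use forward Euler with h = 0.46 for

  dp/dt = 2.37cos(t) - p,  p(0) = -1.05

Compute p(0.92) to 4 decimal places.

Euler: p_{n+1} = p_n + h·f(t_n, p_n).
t=0.000000, p=-1.050000: f=3.420000 → p ← -1.050000 + 0.46·3.420000 = 0.523200
t=0.460000, p=0.523200: f=1.600444 → p ← 0.523200 + 0.46·1.600444 = 1.259404
p(0.92) ≈ 1.2594

1.2594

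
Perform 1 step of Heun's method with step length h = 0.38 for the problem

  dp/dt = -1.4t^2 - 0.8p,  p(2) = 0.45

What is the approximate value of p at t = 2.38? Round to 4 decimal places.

-1.9133

Heun: k1 = f(t_n, p_n); k2 = f(t_n + h, p_n + h·k1); p_{n+1} = p_n + (h/2)·(k1 + k2).
t=2.000000, p=0.450000:
  k1 = f(2.000000, 0.450000) = -5.960000
  k2 = f(2.380000, -1.814800) = -6.478320
  p ← 0.450000 + (0.38/2)·(-5.960000 + (-6.478320)) = -1.913281
p(2.38) ≈ -1.9133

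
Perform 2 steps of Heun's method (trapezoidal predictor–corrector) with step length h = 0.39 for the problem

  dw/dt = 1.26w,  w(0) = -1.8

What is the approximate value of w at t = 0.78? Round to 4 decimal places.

Heun: k1 = f(t_n, w_n); k2 = f(t_n + h, w_n + h·k1); w_{n+1} = w_n + (h/2)·(k1 + k2).
t=0.000000, w=-1.800000:
  k1 = f(0.000000, -1.800000) = -2.268000
  k2 = f(0.390000, -2.684520) = -3.382495
  w ← -1.800000 + (0.39/2)·(-2.268000 + (-3.382495)) = -2.901847
t=0.390000, w=-2.901847:
  k1 = f(0.390000, -2.901847) = -3.656327
  k2 = f(0.780000, -4.327814) = -5.453046
  w ← -2.901847 + (0.39/2)·(-3.656327 + (-5.453046)) = -4.678174
w(0.78) ≈ -4.6782

-4.6782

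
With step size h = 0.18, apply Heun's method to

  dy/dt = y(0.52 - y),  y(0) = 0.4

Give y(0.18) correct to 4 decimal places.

0.4084

Heun: k1 = f(t_n, y_n); k2 = f(t_n + h, y_n + h·k1); y_{n+1} = y_n + (h/2)·(k1 + k2).
t=0.000000, y=0.400000:
  k1 = f(0.000000, 0.400000) = 0.048000
  k2 = f(0.180000, 0.408640) = 0.045506
  y ← 0.400000 + (0.18/2)·(0.048000 + 0.045506) = 0.408416
y(0.18) ≈ 0.4084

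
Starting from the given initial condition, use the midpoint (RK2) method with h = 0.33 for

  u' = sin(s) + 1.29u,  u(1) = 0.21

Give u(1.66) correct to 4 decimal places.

Midpoint: k1 = f(s_n, u_n); k2 = f(s_n + h/2, u_n + (h/2)·k1); u_{n+1} = u_n + h·k2.
s=1.000000, u=0.210000:
  k1 = f(1.000000, 0.210000) = 1.112371
  k2 = f(1.165000, 0.393541) = 1.426457
  u ← 0.210000 + 0.33·1.426457 = 0.680731
s=1.330000, u=0.680731:
  k1 = f(1.330000, 0.680731) = 1.849291
  k2 = f(1.495000, 0.985864) = 2.268893
  u ← 0.680731 + 0.33·2.268893 = 1.429465
u(1.66) ≈ 1.4295

1.4295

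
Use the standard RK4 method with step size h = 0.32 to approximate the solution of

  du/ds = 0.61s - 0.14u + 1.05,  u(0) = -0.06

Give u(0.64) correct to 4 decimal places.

RK4: k1 = f(s_n, u_n); k2 = f(s_n + h/2, u_n + (h/2)·k1); k3 = f(s_n + h/2, u_n + (h/2)·k2); k4 = f(s_n + h, u_n + h·k3); u_{n+1} = u_n + (h/6)·(k1 + 2k2 + 2k3 + k4).
s=0.000000, u=-0.060000:
  k1 = f(0.000000, -0.060000) = 1.058400
  k2 = f(0.160000, 0.109344) = 1.132292
  k3 = f(0.160000, 0.121167) = 1.130637
  k4 = f(0.320000, 0.301804) = 1.202947
  u ← -0.060000 + (0.32/6)·(k1 + 2k2 + 2k3 + k4) = 0.301984
s=0.320000, u=0.301984:
  k1 = f(0.320000, 0.301984) = 1.202922
  k2 = f(0.480000, 0.494452) = 1.273577
  k3 = f(0.480000, 0.505757) = 1.271994
  k4 = f(0.640000, 0.709022) = 1.341137
  u ← 0.301984 + (0.32/6)·(k1 + 2k2 + 2k3 + k4) = 0.709195
u(0.64) ≈ 0.7092

0.7092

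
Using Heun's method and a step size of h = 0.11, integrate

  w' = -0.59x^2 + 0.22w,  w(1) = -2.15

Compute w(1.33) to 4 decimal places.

-2.5870

Heun: k1 = f(x_n, w_n); k2 = f(x_n + h, w_n + h·k1); w_{n+1} = w_n + (h/2)·(k1 + k2).
x=1.000000, w=-2.150000:
  k1 = f(1.000000, -2.150000) = -1.063000
  k2 = f(1.110000, -2.266930) = -1.225664
  w ← -2.150000 + (0.11/2)·(-1.063000 + (-1.225664)) = -2.275876
x=1.110000, w=-2.275876:
  k1 = f(1.110000, -2.275876) = -1.227632
  k2 = f(1.220000, -2.410916) = -1.408558
  w ← -2.275876 + (0.11/2)·(-1.227632 + (-1.408558)) = -2.420867
x=1.220000, w=-2.420867:
  k1 = f(1.220000, -2.420867) = -1.410747
  k2 = f(1.330000, -2.576049) = -1.610382
  w ← -2.420867 + (0.11/2)·(-1.410747 + (-1.610382)) = -2.587029
w(1.33) ≈ -2.5870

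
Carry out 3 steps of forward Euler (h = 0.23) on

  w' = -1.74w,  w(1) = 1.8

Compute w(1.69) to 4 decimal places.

Euler: w_{n+1} = w_n + h·f(t_n, w_n).
t=1.000000, w=1.800000: f=-3.132000 → w ← 1.800000 + 0.23·(-3.132000) = 1.079640
t=1.230000, w=1.079640: f=-1.878574 → w ← 1.079640 + 0.23·(-1.878574) = 0.647568
t=1.460000, w=0.647568: f=-1.126768 → w ← 0.647568 + 0.23·(-1.126768) = 0.388411
w(1.69) ≈ 0.3884

0.3884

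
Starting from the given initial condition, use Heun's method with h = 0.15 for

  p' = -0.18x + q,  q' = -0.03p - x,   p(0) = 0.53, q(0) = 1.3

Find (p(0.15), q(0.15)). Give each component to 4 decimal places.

Heun on (p,q): k1 = f(x_n, state_n); k2 = f(x_n + h, state_n + h·k1); state_{n+1} = state_n + (h/2)·(k1 + k2).
0.000000: (0.530000, 1.300000)
  k1 = (1.300000, -0.015900)
  predictor → (0.725000, 1.297615)
  k2 = (1.270615, -0.171750)
  → (0.722796, 1.285926)
(p(0.15), q(0.15)) ≈ (0.7228, 1.2859)

0.7228, 1.2859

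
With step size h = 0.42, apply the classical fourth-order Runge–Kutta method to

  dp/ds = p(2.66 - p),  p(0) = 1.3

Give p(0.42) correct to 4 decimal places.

RK4: k1 = f(s_n, p_n); k2 = f(s_n + h/2, p_n + (h/2)·k1); k3 = f(s_n + h/2, p_n + (h/2)·k2); k4 = f(s_n + h, p_n + h·k3); p_{n+1} = p_n + (h/6)·(k1 + 2k2 + 2k3 + k4).
s=0.000000, p=1.300000:
  k1 = f(0.000000, 1.300000) = 1.768000
  k2 = f(0.210000, 1.671280) = 1.652428
  k3 = f(0.210000, 1.647010) = 1.668405
  k4 = f(0.420000, 2.000730) = 1.319021
  p ← 1.300000 + (0.42/6)·(k1 + 2k2 + 2k3 + k4) = 1.981008
p(0.42) ≈ 1.9810

1.9810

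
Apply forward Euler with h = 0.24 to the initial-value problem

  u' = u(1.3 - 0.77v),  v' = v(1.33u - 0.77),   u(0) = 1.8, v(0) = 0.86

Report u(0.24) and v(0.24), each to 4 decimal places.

Euler on (u,v): u_{n+1} = u_n + h·u', v_{n+1} = v_n + h·v'.
0.000000: (1.800000, 0.860000); f=(1.148040, 1.396640) → (2.075530, 1.195194)
(u(0.24), v(0.24)) ≈ (2.0755, 1.1952)

2.0755, 1.1952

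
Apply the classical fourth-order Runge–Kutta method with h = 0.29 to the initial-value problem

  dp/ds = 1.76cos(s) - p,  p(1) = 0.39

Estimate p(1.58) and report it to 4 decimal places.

RK4: k1 = f(s_n, p_n); k2 = f(s_n + h/2, p_n + (h/2)·k1); k3 = f(s_n + h/2, p_n + (h/2)·k2); k4 = f(s_n + h, p_n + h·k3); p_{n+1} = p_n + (h/6)·(k1 + 2k2 + 2k3 + k4).
s=1.000000, p=0.390000:
  k1 = f(1.000000, 0.390000) = 0.560932
  k2 = f(1.145000, 0.471335) = 0.255626
  k3 = f(1.145000, 0.427066) = 0.299895
  k4 = f(1.290000, 0.476970) = 0.010763
  p ← 0.390000 + (0.29/6)·(k1 + 2k2 + 2k3 + k4) = 0.471332
s=1.290000, p=0.471332:
  k1 = f(1.290000, 0.471332) = 0.016400
  k2 = f(1.435000, 0.473710) = -0.235443
  k3 = f(1.435000, 0.437193) = -0.198925
  k4 = f(1.580000, 0.413644) = -0.429842
  p ← 0.471332 + (0.29/6)·(k1 + 2k2 + 2k3 + k4) = 0.409360
p(1.58) ≈ 0.4094

0.4094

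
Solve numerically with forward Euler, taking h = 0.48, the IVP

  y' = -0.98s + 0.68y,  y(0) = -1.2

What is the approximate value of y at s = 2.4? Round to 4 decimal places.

-8.0497

Euler: y_{n+1} = y_n + h·f(s_n, y_n).
s=0.000000, y=-1.200000: f=-0.816000 → y ← -1.200000 + 0.48·(-0.816000) = -1.591680
s=0.480000, y=-1.591680: f=-1.552742 → y ← -1.591680 + 0.48·(-1.552742) = -2.336996
s=0.960000, y=-2.336996: f=-2.529958 → y ← -2.336996 + 0.48·(-2.529958) = -3.551376
s=1.440000, y=-3.551376: f=-3.826136 → y ← -3.551376 + 0.48·(-3.826136) = -5.387921
s=1.920000, y=-5.387921: f=-5.545386 → y ← -5.387921 + 0.48·(-5.545386) = -8.049707
y(2.4) ≈ -8.0497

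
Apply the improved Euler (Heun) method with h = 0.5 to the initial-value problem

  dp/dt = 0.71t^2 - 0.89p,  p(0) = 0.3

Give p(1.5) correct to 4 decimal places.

0.7330

Heun: k1 = f(t_n, p_n); k2 = f(t_n + h, p_n + h·k1); p_{n+1} = p_n + (h/2)·(k1 + k2).
t=0.000000, p=0.300000:
  k1 = f(0.000000, 0.300000) = -0.267000
  k2 = f(0.500000, 0.166500) = 0.029315
  p ← 0.300000 + (0.5/2)·(-0.267000 + 0.029315) = 0.240579
t=0.500000, p=0.240579:
  k1 = f(0.500000, 0.240579) = -0.036615
  k2 = f(1.000000, 0.222271) = 0.512179
  p ← 0.240579 + (0.5/2)·(-0.036615 + 0.512179) = 0.359470
t=1.000000, p=0.359470:
  k1 = f(1.000000, 0.359470) = 0.390072
  k2 = f(1.500000, 0.554506) = 1.103990
  p ← 0.359470 + (0.5/2)·(0.390072 + 1.103990) = 0.732985
p(1.5) ≈ 0.7330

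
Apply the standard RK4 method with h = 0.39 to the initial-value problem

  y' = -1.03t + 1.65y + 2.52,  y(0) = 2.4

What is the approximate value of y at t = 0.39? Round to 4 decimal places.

RK4: k1 = f(t_n, y_n); k2 = f(t_n + h/2, y_n + (h/2)·k1); k3 = f(t_n + h/2, y_n + (h/2)·k2); k4 = f(t_n + h, y_n + h·k3); y_{n+1} = y_n + (h/6)·(k1 + 2k2 + 2k3 + k4).
t=0.000000, y=2.400000:
  k1 = f(0.000000, 2.400000) = 6.480000
  k2 = f(0.195000, 3.663600) = 8.364090
  k3 = f(0.195000, 4.030998) = 8.970296
  k4 = f(0.390000, 5.898415) = 11.850685
  y ← 2.400000 + (0.39/6)·(k1 + 2k2 + 2k3 + k4) = 5.844965
y(0.39) ≈ 5.8450

5.8450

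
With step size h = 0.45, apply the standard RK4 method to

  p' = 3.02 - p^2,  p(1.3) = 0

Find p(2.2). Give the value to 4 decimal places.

1.5692

RK4: k1 = f(t_n, p_n); k2 = f(t_n + h/2, p_n + (h/2)·k1); k3 = f(t_n + h/2, p_n + (h/2)·k2); k4 = f(t_n + h, p_n + h·k3); p_{n+1} = p_n + (h/6)·(k1 + 2k2 + 2k3 + k4).
t=1.300000, p=0.000000:
  k1 = f(1.300000, 0.000000) = 3.020000
  k2 = f(1.525000, 0.679500) = 2.558280
  k3 = f(1.525000, 0.575613) = 2.688670
  k4 = f(1.750000, 1.209901) = 1.556139
  p ← 0.000000 + (0.45/6)·(k1 + 2k2 + 2k3 + k4) = 1.130253
t=1.750000, p=1.130253:
  k1 = f(1.750000, 1.130253) = 1.742529
  k2 = f(1.975000, 1.522322) = 0.702536
  k3 = f(1.975000, 1.288324) = 1.360222
  k4 = f(2.200000, 1.742353) = -0.015794
  p ← 1.130253 + (0.45/6)·(k1 + 2k2 + 2k3 + k4) = 1.569172
p(2.2) ≈ 1.5692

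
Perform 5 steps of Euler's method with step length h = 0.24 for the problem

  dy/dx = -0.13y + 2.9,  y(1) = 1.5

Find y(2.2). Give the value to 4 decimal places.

4.5497

Euler: y_{n+1} = y_n + h·f(x_n, y_n).
x=1.000000, y=1.500000: f=2.705000 → y ← 1.500000 + 0.24·2.705000 = 2.149200
x=1.240000, y=2.149200: f=2.620604 → y ← 2.149200 + 0.24·2.620604 = 2.778145
x=1.480000, y=2.778145: f=2.538841 → y ← 2.778145 + 0.24·2.538841 = 3.387467
x=1.720000, y=3.387467: f=2.459629 → y ← 3.387467 + 0.24·2.459629 = 3.977778
x=1.960000, y=3.977778: f=2.382889 → y ← 3.977778 + 0.24·2.382889 = 4.549671
y(2.2) ≈ 4.5497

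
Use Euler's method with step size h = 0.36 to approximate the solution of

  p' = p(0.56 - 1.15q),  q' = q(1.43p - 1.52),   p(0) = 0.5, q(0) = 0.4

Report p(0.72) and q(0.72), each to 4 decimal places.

Euler on (p,q): p_{n+1} = p_n + h·p', q_{n+1} = q_n + h·q'.
0.000000: (0.500000, 0.400000); f=(0.050000, -0.322000) → (0.518000, 0.284080)
0.360000: (0.518000, 0.284080); f=(0.120854, -0.221372) → (0.561507, 0.204386)
(p(0.72), q(0.72)) ≈ (0.5615, 0.2044)

0.5615, 0.2044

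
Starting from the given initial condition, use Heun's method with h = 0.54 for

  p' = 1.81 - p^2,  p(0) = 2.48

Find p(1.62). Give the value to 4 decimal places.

Heun: k1 = f(s_n, p_n); k2 = f(s_n + h, p_n + h·k1); p_{n+1} = p_n + (h/2)·(k1 + k2).
s=0.000000, p=2.480000:
  k1 = f(0.000000, 2.480000) = -4.340400
  k2 = f(0.540000, 0.136184) = 1.791454
  p ← 2.480000 + (0.54/2)·(-4.340400 + 1.791454) = 1.791785
s=0.540000, p=1.791785:
  k1 = f(0.540000, 1.791785) = -1.400492
  k2 = f(1.080000, 1.035519) = 0.737701
  p ← 1.791785 + (0.54/2)·(-1.400492 + 0.737701) = 1.612831
s=1.080000, p=1.612831:
  k1 = f(1.080000, 1.612831) = -0.791223
  k2 = f(1.620000, 1.185570) = 0.404423
  p ← 1.612831 + (0.54/2)·(-0.791223 + 0.404423) = 1.508395
p(1.62) ≈ 1.5084

1.5084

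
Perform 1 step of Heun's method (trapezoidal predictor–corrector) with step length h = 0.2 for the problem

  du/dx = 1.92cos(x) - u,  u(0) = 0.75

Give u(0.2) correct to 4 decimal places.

Heun: k1 = f(x_n, u_n); k2 = f(x_n + h, u_n + h·k1); u_{n+1} = u_n + (h/2)·(k1 + k2).
x=0.000000, u=0.750000:
  k1 = f(0.000000, 0.750000) = 1.170000
  k2 = f(0.200000, 0.984000) = 0.897728
  u ← 0.750000 + (0.2/2)·(1.170000 + 0.897728) = 0.956773
u(0.2) ≈ 0.9568

0.9568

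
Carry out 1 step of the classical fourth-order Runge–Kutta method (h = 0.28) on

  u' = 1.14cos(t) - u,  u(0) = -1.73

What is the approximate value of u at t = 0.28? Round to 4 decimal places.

-1.0330

RK4: k1 = f(t_n, u_n); k2 = f(t_n + h/2, u_n + (h/2)·k1); k3 = f(t_n + h/2, u_n + (h/2)·k2); k4 = f(t_n + h, u_n + h·k3); u_{n+1} = u_n + (h/6)·(k1 + 2k2 + 2k3 + k4).
t=0.000000, u=-1.730000:
  k1 = f(0.000000, -1.730000) = 2.870000
  k2 = f(0.140000, -1.328200) = 2.457046
  k3 = f(0.140000, -1.386014) = 2.514860
  k4 = f(0.280000, -1.025839) = 2.121442
  u ← -1.730000 + (0.28/6)·(k1 + 2k2 + 2k3 + k4) = -1.033021
u(0.28) ≈ -1.0330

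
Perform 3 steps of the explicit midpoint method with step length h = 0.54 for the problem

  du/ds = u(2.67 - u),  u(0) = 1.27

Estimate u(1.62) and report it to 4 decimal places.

Midpoint: k1 = f(s_n, u_n); k2 = f(s_n + h/2, u_n + (h/2)·k1); u_{n+1} = u_n + h·k2.
s=0.000000, u=1.270000:
  k1 = f(0.000000, 1.270000) = 1.778000
  k2 = f(0.270000, 1.750060) = 1.609950
  u ← 1.270000 + 0.54·1.609950 = 2.139373
s=0.540000, u=2.139373:
  k1 = f(0.540000, 2.139373) = 1.135209
  k2 = f(0.810000, 2.445880) = 0.548172
  u ← 2.139373 + 0.54·0.548172 = 2.435386
s=1.080000, u=2.435386:
  k1 = f(1.080000, 2.435386) = 0.571376
  k2 = f(1.350000, 2.589657) = 0.208060
  u ← 2.435386 + 0.54·0.208060 = 2.547738
u(1.62) ≈ 2.5477

2.5477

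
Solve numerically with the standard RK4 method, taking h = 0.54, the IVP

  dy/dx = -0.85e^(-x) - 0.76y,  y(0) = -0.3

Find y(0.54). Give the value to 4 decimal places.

-0.4844

RK4: k1 = f(x_n, y_n); k2 = f(x_n + h/2, y_n + (h/2)·k1); k3 = f(x_n + h/2, y_n + (h/2)·k2); k4 = f(x_n + h, y_n + h·k3); y_{n+1} = y_n + (h/6)·(k1 + 2k2 + 2k3 + k4).
x=0.000000, y=-0.300000:
  k1 = f(0.000000, -0.300000) = -0.622000
  k2 = f(0.270000, -0.467940) = -0.293238
  k3 = f(0.270000, -0.379174) = -0.360700
  k4 = f(0.540000, -0.494778) = -0.119305
  y ← -0.300000 + (0.54/6)·(k1 + 2k2 + 2k3 + k4) = -0.484426
y(0.54) ≈ -0.4844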